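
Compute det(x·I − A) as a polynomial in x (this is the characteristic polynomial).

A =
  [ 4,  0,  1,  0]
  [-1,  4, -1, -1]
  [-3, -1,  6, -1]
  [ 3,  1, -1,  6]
x^4 - 20*x^3 + 150*x^2 - 500*x + 625

Expanding det(x·I − A) (e.g. by cofactor expansion or by noting that A is similar to its Jordan form J, which has the same characteristic polynomial as A) gives
  χ_A(x) = x^4 - 20*x^3 + 150*x^2 - 500*x + 625
which factors as (x - 5)^4. The eigenvalues (with algebraic multiplicities) are λ = 5 with multiplicity 4.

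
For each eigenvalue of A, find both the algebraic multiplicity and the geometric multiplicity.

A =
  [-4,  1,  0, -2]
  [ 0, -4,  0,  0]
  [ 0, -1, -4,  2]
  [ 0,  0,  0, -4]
λ = -4: alg = 4, geom = 3

Step 1 — factor the characteristic polynomial to read off the algebraic multiplicities:
  χ_A(x) = (x + 4)^4

Step 2 — compute geometric multiplicities via the rank-nullity identity g(λ) = n − rank(A − λI):
  rank(A − (-4)·I) = 1, so dim ker(A − (-4)·I) = n − 1 = 3

Summary:
  λ = -4: algebraic multiplicity = 4, geometric multiplicity = 3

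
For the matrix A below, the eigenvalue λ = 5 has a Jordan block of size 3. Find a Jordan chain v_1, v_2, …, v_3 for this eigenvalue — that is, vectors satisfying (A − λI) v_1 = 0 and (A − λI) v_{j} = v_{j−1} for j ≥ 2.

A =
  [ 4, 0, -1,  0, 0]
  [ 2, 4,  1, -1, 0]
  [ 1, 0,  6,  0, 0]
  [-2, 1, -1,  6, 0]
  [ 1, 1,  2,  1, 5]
A Jordan chain for λ = 5 of length 3:
v_1 = (0, -1, 0, 1, 1)ᵀ
v_2 = (-1, 2, 1, -2, 1)ᵀ
v_3 = (1, 0, 0, 0, 0)ᵀ

Let N = A − (5)·I. We want v_3 with N^3 v_3 = 0 but N^2 v_3 ≠ 0; then v_{j-1} := N · v_j for j = 3, …, 2.

Pick v_3 = (1, 0, 0, 0, 0)ᵀ.
Then v_2 = N · v_3 = (-1, 2, 1, -2, 1)ᵀ.
Then v_1 = N · v_2 = (0, -1, 0, 1, 1)ᵀ.

Sanity check: (A − (5)·I) v_1 = (0, 0, 0, 0, 0)ᵀ = 0. ✓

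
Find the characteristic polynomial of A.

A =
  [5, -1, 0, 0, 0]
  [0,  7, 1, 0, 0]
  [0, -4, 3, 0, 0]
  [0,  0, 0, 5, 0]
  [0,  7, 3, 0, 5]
x^5 - 25*x^4 + 250*x^3 - 1250*x^2 + 3125*x - 3125

Expanding det(x·I − A) (e.g. by cofactor expansion or by noting that A is similar to its Jordan form J, which has the same characteristic polynomial as A) gives
  χ_A(x) = x^5 - 25*x^4 + 250*x^3 - 1250*x^2 + 3125*x - 3125
which factors as (x - 5)^5. The eigenvalues (with algebraic multiplicities) are λ = 5 with multiplicity 5.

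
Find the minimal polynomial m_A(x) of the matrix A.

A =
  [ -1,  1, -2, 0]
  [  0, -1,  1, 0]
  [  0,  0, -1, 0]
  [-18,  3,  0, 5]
x^4 - 2*x^3 - 12*x^2 - 14*x - 5

The characteristic polynomial is χ_A(x) = (x - 5)*(x + 1)^3, so the eigenvalues are known. The minimal polynomial is
  m_A(x) = Π_λ (x − λ)^{k_λ}
where k_λ is the size of the *largest* Jordan block for λ (equivalently, the smallest k with (A − λI)^k v = 0 for every generalised eigenvector v of λ).

  λ = -1: largest Jordan block has size 3, contributing (x + 1)^3
  λ = 5: largest Jordan block has size 1, contributing (x − 5)

So m_A(x) = (x - 5)*(x + 1)^3 = x^4 - 2*x^3 - 12*x^2 - 14*x - 5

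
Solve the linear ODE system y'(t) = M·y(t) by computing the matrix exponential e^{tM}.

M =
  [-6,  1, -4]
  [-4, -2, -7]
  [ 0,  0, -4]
e^{tM} =
  [-2*t*exp(-4*t) + exp(-4*t), t*exp(-4*t), t^2*exp(-4*t)/2 - 4*t*exp(-4*t)]
  [-4*t*exp(-4*t), 2*t*exp(-4*t) + exp(-4*t), t^2*exp(-4*t) - 7*t*exp(-4*t)]
  [0, 0, exp(-4*t)]

Strategy: write M = P · J · P⁻¹ where J is a Jordan canonical form, so e^{tM} = P · e^{tJ} · P⁻¹, and e^{tJ} can be computed block-by-block.

M has Jordan form
J =
  [-4,  1,  0]
  [ 0, -4,  1]
  [ 0,  0, -4]
(up to reordering of blocks).

Per-block formulas:
  For a 3×3 Jordan block J_3(-4): exp(t · J_3(-4)) = e^(-4t)·(I + t·N + (t^2/2)·N^2), where N is the 3×3 nilpotent shift.

After assembling e^{tJ} and conjugating by P, we get:

e^{tM} =
  [-2*t*exp(-4*t) + exp(-4*t), t*exp(-4*t), t^2*exp(-4*t)/2 - 4*t*exp(-4*t)]
  [-4*t*exp(-4*t), 2*t*exp(-4*t) + exp(-4*t), t^2*exp(-4*t) - 7*t*exp(-4*t)]
  [0, 0, exp(-4*t)]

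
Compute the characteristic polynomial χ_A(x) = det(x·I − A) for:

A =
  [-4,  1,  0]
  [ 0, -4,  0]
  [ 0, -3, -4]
x^3 + 12*x^2 + 48*x + 64

Expanding det(x·I − A) (e.g. by cofactor expansion or by noting that A is similar to its Jordan form J, which has the same characteristic polynomial as A) gives
  χ_A(x) = x^3 + 12*x^2 + 48*x + 64
which factors as (x + 4)^3. The eigenvalues (with algebraic multiplicities) are λ = -4 with multiplicity 3.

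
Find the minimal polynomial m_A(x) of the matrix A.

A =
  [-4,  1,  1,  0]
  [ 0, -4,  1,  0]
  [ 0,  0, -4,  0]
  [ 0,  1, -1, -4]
x^3 + 12*x^2 + 48*x + 64

The characteristic polynomial is χ_A(x) = (x + 4)^4, so the eigenvalues are known. The minimal polynomial is
  m_A(x) = Π_λ (x − λ)^{k_λ}
where k_λ is the size of the *largest* Jordan block for λ (equivalently, the smallest k with (A − λI)^k v = 0 for every generalised eigenvector v of λ).

  λ = -4: largest Jordan block has size 3, contributing (x + 4)^3

So m_A(x) = (x + 4)^3 = x^3 + 12*x^2 + 48*x + 64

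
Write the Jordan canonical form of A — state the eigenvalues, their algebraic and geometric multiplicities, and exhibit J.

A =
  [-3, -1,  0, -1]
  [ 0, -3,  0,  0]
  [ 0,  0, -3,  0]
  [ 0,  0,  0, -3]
J_2(-3) ⊕ J_1(-3) ⊕ J_1(-3)

The characteristic polynomial is
  det(x·I − A) = x^4 + 12*x^3 + 54*x^2 + 108*x + 81 = (x + 3)^4

Eigenvalues and multiplicities (the geometric multiplicity of λ is n − rank(A − λI), which equals the number of Jordan blocks for λ):
  λ = -3: algebraic multiplicity = 4, geometric multiplicity = 3

Determining the block sizes for each eigenvalue:
  λ = -3: 3 blocks summing to 4 forces exactly one block of size 2 and the rest size 1 → block sizes [2, 1, 1]

Assembling the blocks gives a Jordan form
J =
  [-3,  1,  0,  0]
  [ 0, -3,  0,  0]
  [ 0,  0, -3,  0]
  [ 0,  0,  0, -3]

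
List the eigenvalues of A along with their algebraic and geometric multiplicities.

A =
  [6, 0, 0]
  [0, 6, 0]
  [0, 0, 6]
λ = 6: alg = 3, geom = 3

Step 1 — factor the characteristic polynomial to read off the algebraic multiplicities:
  χ_A(x) = (x - 6)^3

Step 2 — compute geometric multiplicities via the rank-nullity identity g(λ) = n − rank(A − λI):
  rank(A − (6)·I) = 0, so dim ker(A − (6)·I) = n − 0 = 3

Summary:
  λ = 6: algebraic multiplicity = 3, geometric multiplicity = 3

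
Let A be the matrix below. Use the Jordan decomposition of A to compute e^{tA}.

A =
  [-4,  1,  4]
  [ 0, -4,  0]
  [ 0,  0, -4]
e^{tA} =
  [exp(-4*t), t*exp(-4*t), 4*t*exp(-4*t)]
  [0, exp(-4*t), 0]
  [0, 0, exp(-4*t)]

Strategy: write A = P · J · P⁻¹ where J is a Jordan canonical form, so e^{tA} = P · e^{tJ} · P⁻¹, and e^{tJ} can be computed block-by-block.

A has Jordan form
J =
  [-4,  1,  0]
  [ 0, -4,  0]
  [ 0,  0, -4]
(up to reordering of blocks).

Per-block formulas:
  For a 1×1 block at λ = -4: exp(t · [-4]) = [e^(-4t)].
  For a 2×2 Jordan block J_2(-4): exp(t · J_2(-4)) = e^(-4t)·(I + t·N), where N is the 2×2 nilpotent shift.

After assembling e^{tJ} and conjugating by P, we get:

e^{tA} =
  [exp(-4*t), t*exp(-4*t), 4*t*exp(-4*t)]
  [0, exp(-4*t), 0]
  [0, 0, exp(-4*t)]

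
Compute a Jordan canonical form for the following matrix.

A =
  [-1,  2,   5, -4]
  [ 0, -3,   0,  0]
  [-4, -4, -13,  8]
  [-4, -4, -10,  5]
J_2(-3) ⊕ J_1(-3) ⊕ J_1(-3)

The characteristic polynomial is
  det(x·I − A) = x^4 + 12*x^3 + 54*x^2 + 108*x + 81 = (x + 3)^4

Eigenvalues and multiplicities (the geometric multiplicity of λ is n − rank(A − λI), which equals the number of Jordan blocks for λ):
  λ = -3: algebraic multiplicity = 4, geometric multiplicity = 3

Determining the block sizes for each eigenvalue:
  λ = -3: 3 blocks summing to 4 forces exactly one block of size 2 and the rest size 1 → block sizes [2, 1, 1]

Assembling the blocks gives a Jordan form
J =
  [-3,  1,  0,  0]
  [ 0, -3,  0,  0]
  [ 0,  0, -3,  0]
  [ 0,  0,  0, -3]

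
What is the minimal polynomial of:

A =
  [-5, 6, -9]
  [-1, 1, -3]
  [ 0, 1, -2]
x^3 + 6*x^2 + 12*x + 8

The characteristic polynomial is χ_A(x) = (x + 2)^3, so the eigenvalues are known. The minimal polynomial is
  m_A(x) = Π_λ (x − λ)^{k_λ}
where k_λ is the size of the *largest* Jordan block for λ (equivalently, the smallest k with (A − λI)^k v = 0 for every generalised eigenvector v of λ).

  λ = -2: largest Jordan block has size 3, contributing (x + 2)^3

So m_A(x) = (x + 2)^3 = x^3 + 6*x^2 + 12*x + 8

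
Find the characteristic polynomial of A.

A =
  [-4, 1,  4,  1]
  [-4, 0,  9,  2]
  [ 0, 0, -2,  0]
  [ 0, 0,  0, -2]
x^4 + 8*x^3 + 24*x^2 + 32*x + 16

Expanding det(x·I − A) (e.g. by cofactor expansion or by noting that A is similar to its Jordan form J, which has the same characteristic polynomial as A) gives
  χ_A(x) = x^4 + 8*x^3 + 24*x^2 + 32*x + 16
which factors as (x + 2)^4. The eigenvalues (with algebraic multiplicities) are λ = -2 with multiplicity 4.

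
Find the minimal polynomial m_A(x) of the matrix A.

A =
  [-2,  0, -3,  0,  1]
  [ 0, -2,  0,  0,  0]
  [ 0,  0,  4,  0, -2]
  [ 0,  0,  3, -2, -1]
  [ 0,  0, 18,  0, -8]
x^2 + 4*x + 4

The characteristic polynomial is χ_A(x) = (x + 2)^5, so the eigenvalues are known. The minimal polynomial is
  m_A(x) = Π_λ (x − λ)^{k_λ}
where k_λ is the size of the *largest* Jordan block for λ (equivalently, the smallest k with (A − λI)^k v = 0 for every generalised eigenvector v of λ).

  λ = -2: largest Jordan block has size 2, contributing (x + 2)^2

So m_A(x) = (x + 2)^2 = x^2 + 4*x + 4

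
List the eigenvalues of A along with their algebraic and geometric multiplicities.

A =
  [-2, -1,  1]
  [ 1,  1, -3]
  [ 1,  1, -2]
λ = -1: alg = 3, geom = 1

Step 1 — factor the characteristic polynomial to read off the algebraic multiplicities:
  χ_A(x) = (x + 1)^3

Step 2 — compute geometric multiplicities via the rank-nullity identity g(λ) = n − rank(A − λI):
  rank(A − (-1)·I) = 2, so dim ker(A − (-1)·I) = n − 2 = 1

Summary:
  λ = -1: algebraic multiplicity = 3, geometric multiplicity = 1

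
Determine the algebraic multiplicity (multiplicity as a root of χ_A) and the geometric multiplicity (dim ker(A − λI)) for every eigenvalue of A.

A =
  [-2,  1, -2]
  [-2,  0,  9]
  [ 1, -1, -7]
λ = -3: alg = 3, geom = 1

Step 1 — factor the characteristic polynomial to read off the algebraic multiplicities:
  χ_A(x) = (x + 3)^3

Step 2 — compute geometric multiplicities via the rank-nullity identity g(λ) = n − rank(A − λI):
  rank(A − (-3)·I) = 2, so dim ker(A − (-3)·I) = n − 2 = 1

Summary:
  λ = -3: algebraic multiplicity = 3, geometric multiplicity = 1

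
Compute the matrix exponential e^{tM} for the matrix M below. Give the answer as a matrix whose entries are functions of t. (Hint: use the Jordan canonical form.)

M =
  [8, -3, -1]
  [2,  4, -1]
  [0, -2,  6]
e^{tM} =
  [-t^2*exp(6*t) + 2*t*exp(6*t) + exp(6*t), t^2*exp(6*t) - 3*t*exp(6*t), t^2*exp(6*t)/2 - t*exp(6*t)]
  [2*t*exp(6*t), -2*t*exp(6*t) + exp(6*t), -t*exp(6*t)]
  [-2*t^2*exp(6*t), 2*t^2*exp(6*t) - 2*t*exp(6*t), t^2*exp(6*t) + exp(6*t)]

Strategy: write M = P · J · P⁻¹ where J is a Jordan canonical form, so e^{tM} = P · e^{tJ} · P⁻¹, and e^{tJ} can be computed block-by-block.

M has Jordan form
J =
  [6, 1, 0]
  [0, 6, 1]
  [0, 0, 6]
(up to reordering of blocks).

Per-block formulas:
  For a 3×3 Jordan block J_3(6): exp(t · J_3(6)) = e^(6t)·(I + t·N + (t^2/2)·N^2), where N is the 3×3 nilpotent shift.

After assembling e^{tJ} and conjugating by P, we get:

e^{tM} =
  [-t^2*exp(6*t) + 2*t*exp(6*t) + exp(6*t), t^2*exp(6*t) - 3*t*exp(6*t), t^2*exp(6*t)/2 - t*exp(6*t)]
  [2*t*exp(6*t), -2*t*exp(6*t) + exp(6*t), -t*exp(6*t)]
  [-2*t^2*exp(6*t), 2*t^2*exp(6*t) - 2*t*exp(6*t), t^2*exp(6*t) + exp(6*t)]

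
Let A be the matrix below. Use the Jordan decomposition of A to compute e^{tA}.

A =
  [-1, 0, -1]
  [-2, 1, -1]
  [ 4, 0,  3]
e^{tA} =
  [-2*t*exp(t) + exp(t), 0, -t*exp(t)]
  [-2*t*exp(t), exp(t), -t*exp(t)]
  [4*t*exp(t), 0, 2*t*exp(t) + exp(t)]

Strategy: write A = P · J · P⁻¹ where J is a Jordan canonical form, so e^{tA} = P · e^{tJ} · P⁻¹, and e^{tJ} can be computed block-by-block.

A has Jordan form
J =
  [1, 1, 0]
  [0, 1, 0]
  [0, 0, 1]
(up to reordering of blocks).

Per-block formulas:
  For a 2×2 Jordan block J_2(1): exp(t · J_2(1)) = e^(1t)·(I + t·N), where N is the 2×2 nilpotent shift.
  For a 1×1 block at λ = 1: exp(t · [1]) = [e^(1t)].

After assembling e^{tJ} and conjugating by P, we get:

e^{tA} =
  [-2*t*exp(t) + exp(t), 0, -t*exp(t)]
  [-2*t*exp(t), exp(t), -t*exp(t)]
  [4*t*exp(t), 0, 2*t*exp(t) + exp(t)]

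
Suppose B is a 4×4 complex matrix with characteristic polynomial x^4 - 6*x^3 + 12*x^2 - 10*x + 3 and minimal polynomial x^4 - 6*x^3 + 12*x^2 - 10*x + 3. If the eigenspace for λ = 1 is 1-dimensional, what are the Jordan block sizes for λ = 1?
Block sizes for λ = 1: [3]

Step 1 — from the characteristic polynomial, algebraic multiplicity of λ = 1 is 3. From dim ker(B − (1)·I) = 1, there are exactly 1 Jordan blocks for λ = 1.
Step 2 — from the minimal polynomial, the factor (x − 1)^3 tells us the largest block for λ = 1 has size 3.
Step 3 — with total size 3, 1 blocks, and largest block 3, the block sizes (in nonincreasing order) are [3].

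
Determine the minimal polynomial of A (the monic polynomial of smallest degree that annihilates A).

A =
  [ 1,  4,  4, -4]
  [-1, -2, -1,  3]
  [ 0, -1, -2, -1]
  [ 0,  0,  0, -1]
x^3 + 3*x^2 + 3*x + 1

The characteristic polynomial is χ_A(x) = (x + 1)^4, so the eigenvalues are known. The minimal polynomial is
  m_A(x) = Π_λ (x − λ)^{k_λ}
where k_λ is the size of the *largest* Jordan block for λ (equivalently, the smallest k with (A − λI)^k v = 0 for every generalised eigenvector v of λ).

  λ = -1: largest Jordan block has size 3, contributing (x + 1)^3

So m_A(x) = (x + 1)^3 = x^3 + 3*x^2 + 3*x + 1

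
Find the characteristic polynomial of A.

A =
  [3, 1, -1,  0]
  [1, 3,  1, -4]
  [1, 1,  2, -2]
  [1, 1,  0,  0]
x^4 - 8*x^3 + 24*x^2 - 32*x + 16

Expanding det(x·I − A) (e.g. by cofactor expansion or by noting that A is similar to its Jordan form J, which has the same characteristic polynomial as A) gives
  χ_A(x) = x^4 - 8*x^3 + 24*x^2 - 32*x + 16
which factors as (x - 2)^4. The eigenvalues (with algebraic multiplicities) are λ = 2 with multiplicity 4.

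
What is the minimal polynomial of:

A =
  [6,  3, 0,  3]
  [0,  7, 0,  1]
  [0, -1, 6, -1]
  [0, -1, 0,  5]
x^2 - 12*x + 36

The characteristic polynomial is χ_A(x) = (x - 6)^4, so the eigenvalues are known. The minimal polynomial is
  m_A(x) = Π_λ (x − λ)^{k_λ}
where k_λ is the size of the *largest* Jordan block for λ (equivalently, the smallest k with (A − λI)^k v = 0 for every generalised eigenvector v of λ).

  λ = 6: largest Jordan block has size 2, contributing (x − 6)^2

So m_A(x) = (x - 6)^2 = x^2 - 12*x + 36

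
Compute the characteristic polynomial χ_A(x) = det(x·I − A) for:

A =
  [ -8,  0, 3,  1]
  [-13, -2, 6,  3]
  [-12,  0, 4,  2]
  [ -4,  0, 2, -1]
x^4 + 7*x^3 + 18*x^2 + 20*x + 8

Expanding det(x·I − A) (e.g. by cofactor expansion or by noting that A is similar to its Jordan form J, which has the same characteristic polynomial as A) gives
  χ_A(x) = x^4 + 7*x^3 + 18*x^2 + 20*x + 8
which factors as (x + 1)*(x + 2)^3. The eigenvalues (with algebraic multiplicities) are λ = -2 with multiplicity 3, λ = -1 with multiplicity 1.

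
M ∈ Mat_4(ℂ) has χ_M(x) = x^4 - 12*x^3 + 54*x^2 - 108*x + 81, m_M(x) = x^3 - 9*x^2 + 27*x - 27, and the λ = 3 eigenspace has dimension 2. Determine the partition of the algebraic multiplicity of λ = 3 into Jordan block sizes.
Block sizes for λ = 3: [3, 1]

Step 1 — from the characteristic polynomial, algebraic multiplicity of λ = 3 is 4. From dim ker(M − (3)·I) = 2, there are exactly 2 Jordan blocks for λ = 3.
Step 2 — from the minimal polynomial, the factor (x − 3)^3 tells us the largest block for λ = 3 has size 3.
Step 3 — with total size 4, 2 blocks, and largest block 3, the block sizes (in nonincreasing order) are [3, 1].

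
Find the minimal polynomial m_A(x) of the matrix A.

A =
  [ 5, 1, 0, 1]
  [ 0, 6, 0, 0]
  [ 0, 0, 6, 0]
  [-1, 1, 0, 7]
x^2 - 12*x + 36

The characteristic polynomial is χ_A(x) = (x - 6)^4, so the eigenvalues are known. The minimal polynomial is
  m_A(x) = Π_λ (x − λ)^{k_λ}
where k_λ is the size of the *largest* Jordan block for λ (equivalently, the smallest k with (A − λI)^k v = 0 for every generalised eigenvector v of λ).

  λ = 6: largest Jordan block has size 2, contributing (x − 6)^2

So m_A(x) = (x - 6)^2 = x^2 - 12*x + 36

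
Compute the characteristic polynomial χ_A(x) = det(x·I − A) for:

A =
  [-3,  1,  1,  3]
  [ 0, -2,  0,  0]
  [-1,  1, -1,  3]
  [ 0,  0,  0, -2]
x^4 + 8*x^3 + 24*x^2 + 32*x + 16

Expanding det(x·I − A) (e.g. by cofactor expansion or by noting that A is similar to its Jordan form J, which has the same characteristic polynomial as A) gives
  χ_A(x) = x^4 + 8*x^3 + 24*x^2 + 32*x + 16
which factors as (x + 2)^4. The eigenvalues (with algebraic multiplicities) are λ = -2 with multiplicity 4.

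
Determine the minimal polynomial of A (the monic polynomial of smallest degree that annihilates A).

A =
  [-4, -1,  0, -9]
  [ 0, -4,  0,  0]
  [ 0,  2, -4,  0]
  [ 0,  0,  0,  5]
x^3 + 3*x^2 - 24*x - 80

The characteristic polynomial is χ_A(x) = (x - 5)*(x + 4)^3, so the eigenvalues are known. The minimal polynomial is
  m_A(x) = Π_λ (x − λ)^{k_λ}
where k_λ is the size of the *largest* Jordan block for λ (equivalently, the smallest k with (A − λI)^k v = 0 for every generalised eigenvector v of λ).

  λ = -4: largest Jordan block has size 2, contributing (x + 4)^2
  λ = 5: largest Jordan block has size 1, contributing (x − 5)

So m_A(x) = (x - 5)*(x + 4)^2 = x^3 + 3*x^2 - 24*x - 80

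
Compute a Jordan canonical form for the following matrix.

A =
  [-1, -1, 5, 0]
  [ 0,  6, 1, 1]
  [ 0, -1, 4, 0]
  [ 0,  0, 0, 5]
J_1(-1) ⊕ J_3(5)

The characteristic polynomial is
  det(x·I − A) = x^4 - 14*x^3 + 60*x^2 - 50*x - 125 = (x - 5)^3*(x + 1)

Eigenvalues and multiplicities (the geometric multiplicity of λ is n − rank(A − λI), which equals the number of Jordan blocks for λ):
  λ = -1: algebraic multiplicity = 1, geometric multiplicity = 1
  λ = 5: algebraic multiplicity = 3, geometric multiplicity = 1

Determining the block sizes for each eigenvalue:
  λ = -1: one block (gm = 1), so the single block has size am = 1 → block sizes [1]
  λ = 5: one block (gm = 1), so the single block has size am = 3 → block sizes [3]

Assembling the blocks gives a Jordan form
J =
  [-1, 0, 0, 0]
  [ 0, 5, 1, 0]
  [ 0, 0, 5, 1]
  [ 0, 0, 0, 5]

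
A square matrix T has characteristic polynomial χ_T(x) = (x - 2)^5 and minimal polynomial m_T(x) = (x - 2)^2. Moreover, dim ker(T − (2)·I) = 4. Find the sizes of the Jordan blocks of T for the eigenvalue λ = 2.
Block sizes for λ = 2: [2, 1, 1, 1]

Step 1 — from the characteristic polynomial, algebraic multiplicity of λ = 2 is 5. From dim ker(T − (2)·I) = 4, there are exactly 4 Jordan blocks for λ = 2.
Step 2 — from the minimal polynomial, the factor (x − 2)^2 tells us the largest block for λ = 2 has size 2.
Step 3 — with total size 5, 4 blocks, and largest block 2, the block sizes (in nonincreasing order) are [2, 1, 1, 1].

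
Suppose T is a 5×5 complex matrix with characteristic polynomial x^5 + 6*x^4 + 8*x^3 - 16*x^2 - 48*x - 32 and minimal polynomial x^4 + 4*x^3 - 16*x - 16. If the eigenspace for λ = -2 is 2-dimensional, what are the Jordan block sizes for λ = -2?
Block sizes for λ = -2: [3, 1]

Step 1 — from the characteristic polynomial, algebraic multiplicity of λ = -2 is 4. From dim ker(T − (-2)·I) = 2, there are exactly 2 Jordan blocks for λ = -2.
Step 2 — from the minimal polynomial, the factor (x + 2)^3 tells us the largest block for λ = -2 has size 3.
Step 3 — with total size 4, 2 blocks, and largest block 3, the block sizes (in nonincreasing order) are [3, 1].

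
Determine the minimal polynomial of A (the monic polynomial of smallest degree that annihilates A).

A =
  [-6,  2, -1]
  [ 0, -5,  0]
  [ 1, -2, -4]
x^2 + 10*x + 25

The characteristic polynomial is χ_A(x) = (x + 5)^3, so the eigenvalues are known. The minimal polynomial is
  m_A(x) = Π_λ (x − λ)^{k_λ}
where k_λ is the size of the *largest* Jordan block for λ (equivalently, the smallest k with (A − λI)^k v = 0 for every generalised eigenvector v of λ).

  λ = -5: largest Jordan block has size 2, contributing (x + 5)^2

So m_A(x) = (x + 5)^2 = x^2 + 10*x + 25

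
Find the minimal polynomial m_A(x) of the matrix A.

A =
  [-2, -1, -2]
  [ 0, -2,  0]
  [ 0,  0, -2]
x^2 + 4*x + 4

The characteristic polynomial is χ_A(x) = (x + 2)^3, so the eigenvalues are known. The minimal polynomial is
  m_A(x) = Π_λ (x − λ)^{k_λ}
where k_λ is the size of the *largest* Jordan block for λ (equivalently, the smallest k with (A − λI)^k v = 0 for every generalised eigenvector v of λ).

  λ = -2: largest Jordan block has size 2, contributing (x + 2)^2

So m_A(x) = (x + 2)^2 = x^2 + 4*x + 4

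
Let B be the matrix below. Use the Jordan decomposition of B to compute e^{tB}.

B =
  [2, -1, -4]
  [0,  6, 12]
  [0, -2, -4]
e^{tB} =
  [exp(2*t), t*exp(2*t) - exp(2*t) + 1, 2*t*exp(2*t) - 3*exp(2*t) + 3]
  [0, 3*exp(2*t) - 2, 6*exp(2*t) - 6]
  [0, 1 - exp(2*t), 3 - 2*exp(2*t)]

Strategy: write B = P · J · P⁻¹ where J is a Jordan canonical form, so e^{tB} = P · e^{tJ} · P⁻¹, and e^{tJ} can be computed block-by-block.

B has Jordan form
J =
  [0, 0, 0]
  [0, 2, 1]
  [0, 0, 2]
(up to reordering of blocks).

Per-block formulas:
  For a 2×2 Jordan block J_2(2): exp(t · J_2(2)) = e^(2t)·(I + t·N), where N is the 2×2 nilpotent shift.
  For a 1×1 block at λ = 0: exp(t · [0]) = [e^(0t)].

After assembling e^{tJ} and conjugating by P, we get:

e^{tB} =
  [exp(2*t), t*exp(2*t) - exp(2*t) + 1, 2*t*exp(2*t) - 3*exp(2*t) + 3]
  [0, 3*exp(2*t) - 2, 6*exp(2*t) - 6]
  [0, 1 - exp(2*t), 3 - 2*exp(2*t)]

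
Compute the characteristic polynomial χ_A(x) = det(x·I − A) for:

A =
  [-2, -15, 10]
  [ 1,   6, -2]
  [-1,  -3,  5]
x^3 - 9*x^2 + 27*x - 27

Expanding det(x·I − A) (e.g. by cofactor expansion or by noting that A is similar to its Jordan form J, which has the same characteristic polynomial as A) gives
  χ_A(x) = x^3 - 9*x^2 + 27*x - 27
which factors as (x - 3)^3. The eigenvalues (with algebraic multiplicities) are λ = 3 with multiplicity 3.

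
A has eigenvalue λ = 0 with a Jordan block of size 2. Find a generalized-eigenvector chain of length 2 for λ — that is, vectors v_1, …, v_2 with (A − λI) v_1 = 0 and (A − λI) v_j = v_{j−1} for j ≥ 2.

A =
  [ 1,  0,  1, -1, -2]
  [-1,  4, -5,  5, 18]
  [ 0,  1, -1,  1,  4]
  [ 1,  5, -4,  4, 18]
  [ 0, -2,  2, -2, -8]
A Jordan chain for λ = 0 of length 2:
v_1 = (1, -1, 0, 1, 0)ᵀ
v_2 = (1, 0, 0, 0, 0)ᵀ

Let N = A − (0)·I. We want v_2 with N^2 v_2 = 0 but N^1 v_2 ≠ 0; then v_{j-1} := N · v_j for j = 2, …, 2.

Pick v_2 = (1, 0, 0, 0, 0)ᵀ.
Then v_1 = N · v_2 = (1, -1, 0, 1, 0)ᵀ.

Sanity check: (A − (0)·I) v_1 = (0, 0, 0, 0, 0)ᵀ = 0. ✓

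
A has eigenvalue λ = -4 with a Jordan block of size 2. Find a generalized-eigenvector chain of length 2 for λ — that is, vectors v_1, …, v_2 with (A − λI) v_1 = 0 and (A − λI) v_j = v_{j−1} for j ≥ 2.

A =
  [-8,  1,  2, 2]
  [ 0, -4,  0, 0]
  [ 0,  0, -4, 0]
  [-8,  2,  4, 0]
A Jordan chain for λ = -4 of length 2:
v_1 = (-4, 0, 0, -8)ᵀ
v_2 = (1, 0, 0, 0)ᵀ

Let N = A − (-4)·I. We want v_2 with N^2 v_2 = 0 but N^1 v_2 ≠ 0; then v_{j-1} := N · v_j for j = 2, …, 2.

Pick v_2 = (1, 0, 0, 0)ᵀ.
Then v_1 = N · v_2 = (-4, 0, 0, -8)ᵀ.

Sanity check: (A − (-4)·I) v_1 = (0, 0, 0, 0)ᵀ = 0. ✓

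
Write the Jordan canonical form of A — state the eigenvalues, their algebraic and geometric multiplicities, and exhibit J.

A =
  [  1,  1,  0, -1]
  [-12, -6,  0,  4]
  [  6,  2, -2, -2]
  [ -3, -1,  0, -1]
J_2(-2) ⊕ J_1(-2) ⊕ J_1(-2)

The characteristic polynomial is
  det(x·I − A) = x^4 + 8*x^3 + 24*x^2 + 32*x + 16 = (x + 2)^4

Eigenvalues and multiplicities (the geometric multiplicity of λ is n − rank(A − λI), which equals the number of Jordan blocks for λ):
  λ = -2: algebraic multiplicity = 4, geometric multiplicity = 3

Determining the block sizes for each eigenvalue:
  λ = -2: 3 blocks summing to 4 forces exactly one block of size 2 and the rest size 1 → block sizes [2, 1, 1]

Assembling the blocks gives a Jordan form
J =
  [-2,  1,  0,  0]
  [ 0, -2,  0,  0]
  [ 0,  0, -2,  0]
  [ 0,  0,  0, -2]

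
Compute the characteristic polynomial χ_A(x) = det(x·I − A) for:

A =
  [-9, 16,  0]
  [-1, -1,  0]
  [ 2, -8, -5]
x^3 + 15*x^2 + 75*x + 125

Expanding det(x·I − A) (e.g. by cofactor expansion or by noting that A is similar to its Jordan form J, which has the same characteristic polynomial as A) gives
  χ_A(x) = x^3 + 15*x^2 + 75*x + 125
which factors as (x + 5)^3. The eigenvalues (with algebraic multiplicities) are λ = -5 with multiplicity 3.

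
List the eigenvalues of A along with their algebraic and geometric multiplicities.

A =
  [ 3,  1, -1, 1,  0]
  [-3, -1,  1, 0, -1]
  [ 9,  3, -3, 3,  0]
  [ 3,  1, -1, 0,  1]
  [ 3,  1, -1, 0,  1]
λ = 0: alg = 5, geom = 3

Step 1 — factor the characteristic polynomial to read off the algebraic multiplicities:
  χ_A(x) = x^5

Step 2 — compute geometric multiplicities via the rank-nullity identity g(λ) = n − rank(A − λI):
  rank(A − (0)·I) = 2, so dim ker(A − (0)·I) = n − 2 = 3

Summary:
  λ = 0: algebraic multiplicity = 5, geometric multiplicity = 3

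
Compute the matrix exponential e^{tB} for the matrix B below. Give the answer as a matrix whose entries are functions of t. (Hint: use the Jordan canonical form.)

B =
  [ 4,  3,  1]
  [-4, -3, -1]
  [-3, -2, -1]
e^{tB} =
  [t^2/2 + 4*t + 1, t^2/2 + 3*t, t]
  [-t^2/2 - 4*t, -t^2/2 - 3*t + 1, -t]
  [-t^2/2 - 3*t, -t^2/2 - 2*t, 1 - t]

Strategy: write B = P · J · P⁻¹ where J is a Jordan canonical form, so e^{tB} = P · e^{tJ} · P⁻¹, and e^{tJ} can be computed block-by-block.

B has Jordan form
J =
  [0, 1, 0]
  [0, 0, 1]
  [0, 0, 0]
(up to reordering of blocks).

Per-block formulas:
  For a 3×3 Jordan block J_3(0): exp(t · J_3(0)) = e^(0t)·(I + t·N + (t^2/2)·N^2), where N is the 3×3 nilpotent shift.

After assembling e^{tJ} and conjugating by P, we get:

e^{tB} =
  [t^2/2 + 4*t + 1, t^2/2 + 3*t, t]
  [-t^2/2 - 4*t, -t^2/2 - 3*t + 1, -t]
  [-t^2/2 - 3*t, -t^2/2 - 2*t, 1 - t]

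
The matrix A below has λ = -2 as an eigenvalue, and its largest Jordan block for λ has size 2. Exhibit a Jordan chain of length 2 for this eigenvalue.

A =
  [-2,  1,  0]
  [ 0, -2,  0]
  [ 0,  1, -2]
A Jordan chain for λ = -2 of length 2:
v_1 = (1, 0, 1)ᵀ
v_2 = (0, 1, 0)ᵀ

Let N = A − (-2)·I. We want v_2 with N^2 v_2 = 0 but N^1 v_2 ≠ 0; then v_{j-1} := N · v_j for j = 2, …, 2.

Pick v_2 = (0, 1, 0)ᵀ.
Then v_1 = N · v_2 = (1, 0, 1)ᵀ.

Sanity check: (A − (-2)·I) v_1 = (0, 0, 0)ᵀ = 0. ✓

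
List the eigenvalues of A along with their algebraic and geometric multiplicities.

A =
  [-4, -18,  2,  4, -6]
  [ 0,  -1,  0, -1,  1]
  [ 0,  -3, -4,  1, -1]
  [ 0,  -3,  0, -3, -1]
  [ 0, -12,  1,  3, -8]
λ = -4: alg = 5, geom = 3

Step 1 — factor the characteristic polynomial to read off the algebraic multiplicities:
  χ_A(x) = (x + 4)^5

Step 2 — compute geometric multiplicities via the rank-nullity identity g(λ) = n − rank(A − λI):
  rank(A − (-4)·I) = 2, so dim ker(A − (-4)·I) = n − 2 = 3

Summary:
  λ = -4: algebraic multiplicity = 5, geometric multiplicity = 3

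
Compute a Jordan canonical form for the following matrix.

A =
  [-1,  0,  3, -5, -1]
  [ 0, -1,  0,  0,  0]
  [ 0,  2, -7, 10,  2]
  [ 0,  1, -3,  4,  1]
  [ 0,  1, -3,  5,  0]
J_2(-1) ⊕ J_2(-1) ⊕ J_1(-1)

The characteristic polynomial is
  det(x·I − A) = x^5 + 5*x^4 + 10*x^3 + 10*x^2 + 5*x + 1 = (x + 1)^5

Eigenvalues and multiplicities (the geometric multiplicity of λ is n − rank(A − λI), which equals the number of Jordan blocks for λ):
  λ = -1: algebraic multiplicity = 5, geometric multiplicity = 3

Determining the block sizes for each eigenvalue:
  λ = -1: with am = 5 and gm = 3, the partition is not yet determined (e.g. several partitions of 5 into 3 parts exist). Let N = A − (-1)·I. Computing rank(N^1) = 2, rank(N^2) = 0; the number of blocks of size ≥ j is rank(N^{j−1}) − rank(N^j), giving [3, 2]. So we have 2 block(s) of size 2, 1 block(s) of size 1 → block sizes [2, 2, 1]

Assembling the blocks gives a Jordan form
J =
  [-1,  1,  0,  0,  0]
  [ 0, -1,  0,  0,  0]
  [ 0,  0, -1,  1,  0]
  [ 0,  0,  0, -1,  0]
  [ 0,  0,  0,  0, -1]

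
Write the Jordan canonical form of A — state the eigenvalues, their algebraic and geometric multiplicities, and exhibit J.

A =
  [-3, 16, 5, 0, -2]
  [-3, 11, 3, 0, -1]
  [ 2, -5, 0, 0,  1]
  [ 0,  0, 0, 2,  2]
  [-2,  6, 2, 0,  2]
J_3(2) ⊕ J_1(2) ⊕ J_1(4)

The characteristic polynomial is
  det(x·I − A) = x^5 - 12*x^4 + 56*x^3 - 128*x^2 + 144*x - 64 = (x - 4)*(x - 2)^4

Eigenvalues and multiplicities (the geometric multiplicity of λ is n − rank(A − λI), which equals the number of Jordan blocks for λ):
  λ = 2: algebraic multiplicity = 4, geometric multiplicity = 2
  λ = 4: algebraic multiplicity = 1, geometric multiplicity = 1

Determining the block sizes for each eigenvalue:
  λ = 2: with am = 4 and gm = 2, the partition is not yet determined (e.g. several partitions of 4 into 2 parts exist). Let N = A − (2)·I. Computing rank(N^1) = 3, rank(N^2) = 2, rank(N^3) = 1; the number of blocks of size ≥ j is rank(N^{j−1}) − rank(N^j), giving [2, 1, 1]. So we have 1 block(s) of size 3, 1 block(s) of size 1 → block sizes [3, 1]
  λ = 4: one block (gm = 1), so the single block has size am = 1 → block sizes [1]

Assembling the blocks gives a Jordan form
J =
  [2, 1, 0, 0, 0]
  [0, 2, 1, 0, 0]
  [0, 0, 2, 0, 0]
  [0, 0, 0, 2, 0]
  [0, 0, 0, 0, 4]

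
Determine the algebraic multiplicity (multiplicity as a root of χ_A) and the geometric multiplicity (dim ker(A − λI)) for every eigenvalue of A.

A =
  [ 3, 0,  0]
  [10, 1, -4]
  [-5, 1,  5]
λ = 3: alg = 3, geom = 2

Step 1 — factor the characteristic polynomial to read off the algebraic multiplicities:
  χ_A(x) = (x - 3)^3

Step 2 — compute geometric multiplicities via the rank-nullity identity g(λ) = n − rank(A − λI):
  rank(A − (3)·I) = 1, so dim ker(A − (3)·I) = n − 1 = 2

Summary:
  λ = 3: algebraic multiplicity = 3, geometric multiplicity = 2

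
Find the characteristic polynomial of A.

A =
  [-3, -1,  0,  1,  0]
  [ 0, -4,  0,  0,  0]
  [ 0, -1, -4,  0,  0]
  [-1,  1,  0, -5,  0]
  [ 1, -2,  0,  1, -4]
x^5 + 20*x^4 + 160*x^3 + 640*x^2 + 1280*x + 1024

Expanding det(x·I − A) (e.g. by cofactor expansion or by noting that A is similar to its Jordan form J, which has the same characteristic polynomial as A) gives
  χ_A(x) = x^5 + 20*x^4 + 160*x^3 + 640*x^2 + 1280*x + 1024
which factors as (x + 4)^5. The eigenvalues (with algebraic multiplicities) are λ = -4 with multiplicity 5.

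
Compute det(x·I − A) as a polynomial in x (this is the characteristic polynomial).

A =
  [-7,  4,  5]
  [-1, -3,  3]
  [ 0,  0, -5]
x^3 + 15*x^2 + 75*x + 125

Expanding det(x·I − A) (e.g. by cofactor expansion or by noting that A is similar to its Jordan form J, which has the same characteristic polynomial as A) gives
  χ_A(x) = x^3 + 15*x^2 + 75*x + 125
which factors as (x + 5)^3. The eigenvalues (with algebraic multiplicities) are λ = -5 with multiplicity 3.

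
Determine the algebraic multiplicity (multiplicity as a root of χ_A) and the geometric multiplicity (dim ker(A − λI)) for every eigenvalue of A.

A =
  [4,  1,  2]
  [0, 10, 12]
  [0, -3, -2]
λ = 4: alg = 3, geom = 2

Step 1 — factor the characteristic polynomial to read off the algebraic multiplicities:
  χ_A(x) = (x - 4)^3

Step 2 — compute geometric multiplicities via the rank-nullity identity g(λ) = n − rank(A − λI):
  rank(A − (4)·I) = 1, so dim ker(A − (4)·I) = n − 1 = 2

Summary:
  λ = 4: algebraic multiplicity = 3, geometric multiplicity = 2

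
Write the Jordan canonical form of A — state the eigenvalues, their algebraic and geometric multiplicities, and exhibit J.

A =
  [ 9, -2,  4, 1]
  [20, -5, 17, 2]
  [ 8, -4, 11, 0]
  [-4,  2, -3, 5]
J_3(5) ⊕ J_1(5)

The characteristic polynomial is
  det(x·I − A) = x^4 - 20*x^3 + 150*x^2 - 500*x + 625 = (x - 5)^4

Eigenvalues and multiplicities (the geometric multiplicity of λ is n − rank(A − λI), which equals the number of Jordan blocks for λ):
  λ = 5: algebraic multiplicity = 4, geometric multiplicity = 2

Determining the block sizes for each eigenvalue:
  λ = 5: with am = 4 and gm = 2, the partition is not yet determined (e.g. several partitions of 4 into 2 parts exist). Let N = A − (5)·I. Computing rank(N^1) = 2, rank(N^2) = 1, rank(N^3) = 0; the number of blocks of size ≥ j is rank(N^{j−1}) − rank(N^j), giving [2, 1, 1]. So we have 1 block(s) of size 3, 1 block(s) of size 1 → block sizes [3, 1]

Assembling the blocks gives a Jordan form
J =
  [5, 1, 0, 0]
  [0, 5, 1, 0]
  [0, 0, 5, 0]
  [0, 0, 0, 5]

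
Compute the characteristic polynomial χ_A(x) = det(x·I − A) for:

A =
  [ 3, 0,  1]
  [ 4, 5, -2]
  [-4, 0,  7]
x^3 - 15*x^2 + 75*x - 125

Expanding det(x·I − A) (e.g. by cofactor expansion or by noting that A is similar to its Jordan form J, which has the same characteristic polynomial as A) gives
  χ_A(x) = x^3 - 15*x^2 + 75*x - 125
which factors as (x - 5)^3. The eigenvalues (with algebraic multiplicities) are λ = 5 with multiplicity 3.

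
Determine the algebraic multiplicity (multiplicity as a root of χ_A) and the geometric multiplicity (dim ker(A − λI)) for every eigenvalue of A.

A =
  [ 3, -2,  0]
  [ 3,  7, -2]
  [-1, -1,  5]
λ = 5: alg = 3, geom = 1

Step 1 — factor the characteristic polynomial to read off the algebraic multiplicities:
  χ_A(x) = (x - 5)^3

Step 2 — compute geometric multiplicities via the rank-nullity identity g(λ) = n − rank(A − λI):
  rank(A − (5)·I) = 2, so dim ker(A − (5)·I) = n − 2 = 1

Summary:
  λ = 5: algebraic multiplicity = 3, geometric multiplicity = 1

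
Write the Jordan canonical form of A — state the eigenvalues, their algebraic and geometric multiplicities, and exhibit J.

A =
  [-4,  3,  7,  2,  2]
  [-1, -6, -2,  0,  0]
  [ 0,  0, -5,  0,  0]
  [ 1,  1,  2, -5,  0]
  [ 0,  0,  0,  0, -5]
J_3(-5) ⊕ J_1(-5) ⊕ J_1(-5)

The characteristic polynomial is
  det(x·I − A) = x^5 + 25*x^4 + 250*x^3 + 1250*x^2 + 3125*x + 3125 = (x + 5)^5

Eigenvalues and multiplicities (the geometric multiplicity of λ is n − rank(A − λI), which equals the number of Jordan blocks for λ):
  λ = -5: algebraic multiplicity = 5, geometric multiplicity = 3

Determining the block sizes for each eigenvalue:
  λ = -5: with am = 5 and gm = 3, the partition is not yet determined (e.g. several partitions of 5 into 3 parts exist). Let N = A − (-5)·I. Computing rank(N^1) = 2, rank(N^2) = 1, rank(N^3) = 0; the number of blocks of size ≥ j is rank(N^{j−1}) − rank(N^j), giving [3, 1, 1]. So we have 1 block(s) of size 3, 2 block(s) of size 1 → block sizes [3, 1, 1]

Assembling the blocks gives a Jordan form
J =
  [-5,  1,  0,  0,  0]
  [ 0, -5,  1,  0,  0]
  [ 0,  0, -5,  0,  0]
  [ 0,  0,  0, -5,  0]
  [ 0,  0,  0,  0, -5]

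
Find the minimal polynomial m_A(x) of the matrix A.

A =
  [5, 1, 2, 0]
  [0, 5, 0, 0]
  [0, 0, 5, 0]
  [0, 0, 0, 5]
x^2 - 10*x + 25

The characteristic polynomial is χ_A(x) = (x - 5)^4, so the eigenvalues are known. The minimal polynomial is
  m_A(x) = Π_λ (x − λ)^{k_λ}
where k_λ is the size of the *largest* Jordan block for λ (equivalently, the smallest k with (A − λI)^k v = 0 for every generalised eigenvector v of λ).

  λ = 5: largest Jordan block has size 2, contributing (x − 5)^2

So m_A(x) = (x - 5)^2 = x^2 - 10*x + 25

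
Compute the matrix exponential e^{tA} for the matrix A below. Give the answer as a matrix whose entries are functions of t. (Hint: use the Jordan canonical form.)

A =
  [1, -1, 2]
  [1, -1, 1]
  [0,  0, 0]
e^{tA} =
  [t + 1, -t, t^2/2 + 2*t]
  [t, 1 - t, t^2/2 + t]
  [0, 0, 1]

Strategy: write A = P · J · P⁻¹ where J is a Jordan canonical form, so e^{tA} = P · e^{tJ} · P⁻¹, and e^{tJ} can be computed block-by-block.

A has Jordan form
J =
  [0, 1, 0]
  [0, 0, 1]
  [0, 0, 0]
(up to reordering of blocks).

Per-block formulas:
  For a 3×3 Jordan block J_3(0): exp(t · J_3(0)) = e^(0t)·(I + t·N + (t^2/2)·N^2), where N is the 3×3 nilpotent shift.

After assembling e^{tJ} and conjugating by P, we get:

e^{tA} =
  [t + 1, -t, t^2/2 + 2*t]
  [t, 1 - t, t^2/2 + t]
  [0, 0, 1]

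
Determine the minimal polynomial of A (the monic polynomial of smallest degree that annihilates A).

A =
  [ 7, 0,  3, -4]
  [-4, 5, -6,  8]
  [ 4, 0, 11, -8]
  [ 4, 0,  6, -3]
x^2 - 10*x + 25

The characteristic polynomial is χ_A(x) = (x - 5)^4, so the eigenvalues are known. The minimal polynomial is
  m_A(x) = Π_λ (x − λ)^{k_λ}
where k_λ is the size of the *largest* Jordan block for λ (equivalently, the smallest k with (A − λI)^k v = 0 for every generalised eigenvector v of λ).

  λ = 5: largest Jordan block has size 2, contributing (x − 5)^2

So m_A(x) = (x - 5)^2 = x^2 - 10*x + 25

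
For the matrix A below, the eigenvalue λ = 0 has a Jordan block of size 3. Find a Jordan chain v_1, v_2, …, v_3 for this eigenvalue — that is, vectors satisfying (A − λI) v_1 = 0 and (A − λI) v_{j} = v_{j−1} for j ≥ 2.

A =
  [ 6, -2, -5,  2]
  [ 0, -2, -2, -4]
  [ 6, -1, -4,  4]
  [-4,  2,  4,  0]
A Jordan chain for λ = 0 of length 3:
v_1 = (-2, 4, -4, 0)ᵀ
v_2 = (6, 0, 6, -4)ᵀ
v_3 = (1, 0, 0, 0)ᵀ

Let N = A − (0)·I. We want v_3 with N^3 v_3 = 0 but N^2 v_3 ≠ 0; then v_{j-1} := N · v_j for j = 3, …, 2.

Pick v_3 = (1, 0, 0, 0)ᵀ.
Then v_2 = N · v_3 = (6, 0, 6, -4)ᵀ.
Then v_1 = N · v_2 = (-2, 4, -4, 0)ᵀ.

Sanity check: (A − (0)·I) v_1 = (0, 0, 0, 0)ᵀ = 0. ✓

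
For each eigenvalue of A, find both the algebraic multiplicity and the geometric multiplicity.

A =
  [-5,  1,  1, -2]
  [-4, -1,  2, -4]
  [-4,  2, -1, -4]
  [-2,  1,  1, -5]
λ = -3: alg = 4, geom = 3

Step 1 — factor the characteristic polynomial to read off the algebraic multiplicities:
  χ_A(x) = (x + 3)^4

Step 2 — compute geometric multiplicities via the rank-nullity identity g(λ) = n − rank(A − λI):
  rank(A − (-3)·I) = 1, so dim ker(A − (-3)·I) = n − 1 = 3

Summary:
  λ = -3: algebraic multiplicity = 4, geometric multiplicity = 3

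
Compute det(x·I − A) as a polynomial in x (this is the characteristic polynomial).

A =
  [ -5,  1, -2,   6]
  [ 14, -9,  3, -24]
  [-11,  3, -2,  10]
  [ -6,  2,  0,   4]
x^4 + 12*x^3 + 48*x^2 + 64*x

Expanding det(x·I − A) (e.g. by cofactor expansion or by noting that A is similar to its Jordan form J, which has the same characteristic polynomial as A) gives
  χ_A(x) = x^4 + 12*x^3 + 48*x^2 + 64*x
which factors as x*(x + 4)^3. The eigenvalues (with algebraic multiplicities) are λ = -4 with multiplicity 3, λ = 0 with multiplicity 1.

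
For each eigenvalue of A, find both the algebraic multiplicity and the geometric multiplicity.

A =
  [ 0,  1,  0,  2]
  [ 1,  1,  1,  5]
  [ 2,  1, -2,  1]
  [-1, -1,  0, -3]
λ = -1: alg = 4, geom = 2

Step 1 — factor the characteristic polynomial to read off the algebraic multiplicities:
  χ_A(x) = (x + 1)^4

Step 2 — compute geometric multiplicities via the rank-nullity identity g(λ) = n − rank(A − λI):
  rank(A − (-1)·I) = 2, so dim ker(A − (-1)·I) = n − 2 = 2

Summary:
  λ = -1: algebraic multiplicity = 4, geometric multiplicity = 2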